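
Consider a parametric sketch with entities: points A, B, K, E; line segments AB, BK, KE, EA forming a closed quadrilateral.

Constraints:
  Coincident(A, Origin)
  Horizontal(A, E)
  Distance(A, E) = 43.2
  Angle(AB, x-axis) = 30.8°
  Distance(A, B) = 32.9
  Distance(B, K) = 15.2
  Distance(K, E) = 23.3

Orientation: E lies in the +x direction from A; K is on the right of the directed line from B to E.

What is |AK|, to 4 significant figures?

20.61

A is at the origin; AE is horizontal with |AE| = 43.2 and E in +x, so E = (43.2, 0). AB runs at 30.8° with |AB| = 32.9, so B = (28.26, 16.85). K is determined by |BK| = 15.2 and |KE| = 23.3 together: it lies at the intersection of circle(B, 15.2) and circle(E, 23.3). With |BE| = 22.52, the foot of the radical line on BE is 4.334 from B and the perpendicular offset is √(15.2² − 4.334²) = 14.57. Taking the right-of-BE solution: K = (20.24, 3.937).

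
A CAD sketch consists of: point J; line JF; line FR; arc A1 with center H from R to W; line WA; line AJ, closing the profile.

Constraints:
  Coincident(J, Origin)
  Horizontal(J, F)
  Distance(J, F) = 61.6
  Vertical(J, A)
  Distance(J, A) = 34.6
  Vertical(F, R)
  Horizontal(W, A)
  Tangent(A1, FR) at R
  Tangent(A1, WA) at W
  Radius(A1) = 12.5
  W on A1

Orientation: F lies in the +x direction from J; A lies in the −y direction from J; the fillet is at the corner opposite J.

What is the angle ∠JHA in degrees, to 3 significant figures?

38.5°

J is at the origin; JF is horizontal with |JF| = 61.6 and F on the +x side, so F = (61.6, 0.00). JA is vertical with |JA| = 34.6 and A on the −y side, so A = (0.00, -34.6). The virtual corner opposite J is at (61.6, -34.6). Since A1 is tangent to FR there, HR ⟂ FR and since A1 is tangent to WA there, HW ⟂ WA, with radius 12.5, so the center H sits 12.5 in from both sides at H = (49.1, -22.1). Then cos ∠JHA = HJ·HA / (|HJ||HA|), giving 38.5°.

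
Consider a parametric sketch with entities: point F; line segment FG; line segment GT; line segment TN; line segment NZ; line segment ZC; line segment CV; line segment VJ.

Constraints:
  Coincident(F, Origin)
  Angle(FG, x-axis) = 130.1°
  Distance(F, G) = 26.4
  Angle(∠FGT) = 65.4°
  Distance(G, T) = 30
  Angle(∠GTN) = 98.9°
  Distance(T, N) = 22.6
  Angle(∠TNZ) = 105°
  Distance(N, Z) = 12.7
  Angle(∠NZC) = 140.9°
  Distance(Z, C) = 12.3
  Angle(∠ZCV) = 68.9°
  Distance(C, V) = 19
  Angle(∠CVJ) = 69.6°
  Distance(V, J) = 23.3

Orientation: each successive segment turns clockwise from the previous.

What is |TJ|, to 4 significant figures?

28.70

∠ZCV = 68.9° gives CV at 69.20° from the x-axis; with |CV| = 19.0, V = (5.874, 17.27). ∠CVJ = 69.6° gives VJ at -41.20° from the x-axis; with |VJ| = 23.3, J = (23.40, 1.918). Then |TJ| = |J − T| = 28.70.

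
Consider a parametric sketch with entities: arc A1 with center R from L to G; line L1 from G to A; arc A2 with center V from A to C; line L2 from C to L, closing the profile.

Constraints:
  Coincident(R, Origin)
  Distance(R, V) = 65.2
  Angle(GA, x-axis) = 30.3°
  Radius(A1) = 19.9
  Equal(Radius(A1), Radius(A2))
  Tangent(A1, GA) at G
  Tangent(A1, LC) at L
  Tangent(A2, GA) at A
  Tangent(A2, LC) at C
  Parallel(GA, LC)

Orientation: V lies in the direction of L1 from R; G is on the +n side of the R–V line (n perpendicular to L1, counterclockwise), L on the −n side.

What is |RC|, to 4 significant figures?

68.17

Tangency of A1 to both parallel lines with radius 19.9 puts G and L at R ± 19.9·n: G = (-10.04, 17.18), L = (10.04, -17.18). Equal radii place A and C the same way about V: A = V + 19.9·n = (46.25, 50.08), C = V − 19.9·n = (66.33, 15.71). Then |RC| = |C − R| = 68.17.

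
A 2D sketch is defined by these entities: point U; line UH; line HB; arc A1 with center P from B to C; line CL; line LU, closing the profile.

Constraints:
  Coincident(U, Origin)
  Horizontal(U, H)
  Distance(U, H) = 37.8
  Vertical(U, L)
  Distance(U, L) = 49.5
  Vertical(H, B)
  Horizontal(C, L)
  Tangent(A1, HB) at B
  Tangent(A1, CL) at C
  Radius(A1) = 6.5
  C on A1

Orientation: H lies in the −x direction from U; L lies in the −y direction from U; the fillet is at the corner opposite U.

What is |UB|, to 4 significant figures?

57.25

The virtual corner opposite U is at (-37.80, -49.50). A1 meets HB tangentially, so PB is at right angles to HB and since A1 is tangent to CL there, PC ⟂ CL, with radius 6.5, so the center P sits 6.5 in from both sides at P = (-31.30, -43.00). That places the tangent points at B = (-37.80, -43.00) on HB and C = (-31.30, -49.50) on CL. Then |UB| = |B − U| = 57.25.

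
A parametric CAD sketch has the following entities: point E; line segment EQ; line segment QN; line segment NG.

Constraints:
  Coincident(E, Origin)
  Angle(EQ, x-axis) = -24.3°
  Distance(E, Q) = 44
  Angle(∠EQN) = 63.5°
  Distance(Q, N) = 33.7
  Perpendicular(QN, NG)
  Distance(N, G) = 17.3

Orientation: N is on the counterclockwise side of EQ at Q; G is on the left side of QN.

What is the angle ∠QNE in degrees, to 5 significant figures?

70.341°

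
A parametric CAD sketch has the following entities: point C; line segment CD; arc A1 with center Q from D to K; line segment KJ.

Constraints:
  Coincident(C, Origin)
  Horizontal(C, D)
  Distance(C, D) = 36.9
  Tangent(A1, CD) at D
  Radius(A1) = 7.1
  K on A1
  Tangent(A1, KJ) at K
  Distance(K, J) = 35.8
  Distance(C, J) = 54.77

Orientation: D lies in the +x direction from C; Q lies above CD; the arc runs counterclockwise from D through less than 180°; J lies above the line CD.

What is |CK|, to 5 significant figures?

44.646

Checks: |QK| = 7.100 ✓; ∠(QK, KJ) = 90.00° ✓; |KJ| = 35.80 ✓; |CJ| = 54.77 ✓.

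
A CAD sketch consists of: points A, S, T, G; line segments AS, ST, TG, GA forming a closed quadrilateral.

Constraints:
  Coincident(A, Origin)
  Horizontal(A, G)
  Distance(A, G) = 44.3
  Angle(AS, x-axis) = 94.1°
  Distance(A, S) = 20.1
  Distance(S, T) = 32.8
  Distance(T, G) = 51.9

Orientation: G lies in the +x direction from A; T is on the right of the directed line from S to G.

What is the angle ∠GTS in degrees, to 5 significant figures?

67.996°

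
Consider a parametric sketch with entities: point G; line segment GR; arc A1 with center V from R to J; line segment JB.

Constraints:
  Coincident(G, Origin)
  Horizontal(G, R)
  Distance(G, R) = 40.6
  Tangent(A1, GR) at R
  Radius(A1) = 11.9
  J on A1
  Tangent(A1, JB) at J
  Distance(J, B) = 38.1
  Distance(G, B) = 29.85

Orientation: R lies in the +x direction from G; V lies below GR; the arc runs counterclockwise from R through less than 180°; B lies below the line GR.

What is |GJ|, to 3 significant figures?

32.6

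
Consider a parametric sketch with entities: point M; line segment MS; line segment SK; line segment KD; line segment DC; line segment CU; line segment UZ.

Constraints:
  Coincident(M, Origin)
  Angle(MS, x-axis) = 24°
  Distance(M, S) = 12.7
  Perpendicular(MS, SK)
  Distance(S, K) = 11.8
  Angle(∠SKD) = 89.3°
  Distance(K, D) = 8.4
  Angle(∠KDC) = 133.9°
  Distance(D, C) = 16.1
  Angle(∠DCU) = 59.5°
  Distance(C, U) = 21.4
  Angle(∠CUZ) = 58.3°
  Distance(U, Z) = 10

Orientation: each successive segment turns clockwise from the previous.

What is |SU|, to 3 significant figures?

4.96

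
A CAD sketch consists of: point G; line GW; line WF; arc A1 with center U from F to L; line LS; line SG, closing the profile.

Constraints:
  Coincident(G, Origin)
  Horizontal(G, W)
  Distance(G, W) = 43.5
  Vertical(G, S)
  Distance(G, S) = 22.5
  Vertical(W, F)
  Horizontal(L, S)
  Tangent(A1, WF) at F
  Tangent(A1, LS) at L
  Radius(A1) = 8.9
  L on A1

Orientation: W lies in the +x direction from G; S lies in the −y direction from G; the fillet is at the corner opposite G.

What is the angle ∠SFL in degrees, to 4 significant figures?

33.44°

The virtual corner opposite G is at (43.50, -22.50). A1 meets WF tangentially, so UF is at right angles to WF and A1 meets LS tangentially, so UL is at right angles to LS, with radius 8.9, so the center U sits 8.9 in from both sides at U = (34.60, -13.60). That places the tangent points at F = (43.50, -13.60) on WF and L = (34.60, -22.50) on LS. Then cos ∠SFL = FS·FL / (|FS||FL|), giving 33.44°.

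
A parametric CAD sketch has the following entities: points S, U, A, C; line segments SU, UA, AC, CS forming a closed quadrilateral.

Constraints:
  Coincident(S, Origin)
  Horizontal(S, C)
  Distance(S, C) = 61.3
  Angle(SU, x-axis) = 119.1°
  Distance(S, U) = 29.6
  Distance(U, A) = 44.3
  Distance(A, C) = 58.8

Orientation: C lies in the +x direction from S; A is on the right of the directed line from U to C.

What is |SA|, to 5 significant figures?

14.936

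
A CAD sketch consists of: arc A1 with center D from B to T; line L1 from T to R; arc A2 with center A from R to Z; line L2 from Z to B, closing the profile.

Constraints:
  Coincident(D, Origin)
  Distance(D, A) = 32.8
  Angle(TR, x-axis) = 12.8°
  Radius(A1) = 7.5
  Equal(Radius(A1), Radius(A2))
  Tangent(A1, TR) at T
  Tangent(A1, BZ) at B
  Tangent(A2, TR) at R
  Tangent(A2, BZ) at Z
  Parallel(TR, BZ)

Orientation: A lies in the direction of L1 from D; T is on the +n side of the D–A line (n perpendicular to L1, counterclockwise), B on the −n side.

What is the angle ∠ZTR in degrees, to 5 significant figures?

24.575°

The slot axis is L1's direction at 12.8°, so u = (cos 12.8°, sin 12.8°) = (0.97515, 0.22155) and n = (−sin 12.8°, cos 12.8°) = (-0.22155, 0.97515). D is at the origin and A lies 32.8 along u from D, so A = 32.8·u = (31.985, 7.2668). Tangency of A1 to both parallel lines with radius 7.5 puts T and B at D ± 7.5·n: T = (-1.6616, 7.3136), B = (1.6616, -7.3136). Equal radii place R and Z the same way about A: R = A + 7.5·n = (30.323, 14.580), Z = A − 7.5·n = (33.647, -0.046829). Then cos ∠ZTR = TZ·TR / (|TZ||TR|), giving 24.575°.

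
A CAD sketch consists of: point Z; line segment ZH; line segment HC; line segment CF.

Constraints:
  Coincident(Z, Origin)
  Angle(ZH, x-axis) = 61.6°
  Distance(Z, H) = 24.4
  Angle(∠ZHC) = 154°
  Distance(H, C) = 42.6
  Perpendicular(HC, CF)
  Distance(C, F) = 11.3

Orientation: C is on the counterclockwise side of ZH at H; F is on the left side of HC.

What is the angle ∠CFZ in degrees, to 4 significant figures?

89.46°

∠ZHC = 154.0°, so HC runs at 61.6° + (180° − 154.0°) = 87.60° from the x-axis; with |HC| = 42.6, C = H + 42.6·(cos 87.60°, sin 87.60°) = (13.39, 64.03). The perpendicularity gives CF at right angles to HC; with |CF| = 11.3 on the left of HC, F = C + 11.3·(-0.9991, 0.04188) = (2.099, 64.50). Then cos ∠CFZ = FC·FZ / (|FC||FZ|), giving 89.46°.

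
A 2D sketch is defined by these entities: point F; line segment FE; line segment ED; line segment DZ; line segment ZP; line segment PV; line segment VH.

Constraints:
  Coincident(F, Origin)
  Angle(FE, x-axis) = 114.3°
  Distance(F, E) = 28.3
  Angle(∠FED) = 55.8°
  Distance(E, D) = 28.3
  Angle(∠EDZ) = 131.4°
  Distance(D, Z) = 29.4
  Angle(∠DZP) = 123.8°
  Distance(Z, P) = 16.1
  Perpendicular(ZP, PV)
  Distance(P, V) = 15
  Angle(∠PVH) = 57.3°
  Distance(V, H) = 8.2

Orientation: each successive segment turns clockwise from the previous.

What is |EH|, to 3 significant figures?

45.1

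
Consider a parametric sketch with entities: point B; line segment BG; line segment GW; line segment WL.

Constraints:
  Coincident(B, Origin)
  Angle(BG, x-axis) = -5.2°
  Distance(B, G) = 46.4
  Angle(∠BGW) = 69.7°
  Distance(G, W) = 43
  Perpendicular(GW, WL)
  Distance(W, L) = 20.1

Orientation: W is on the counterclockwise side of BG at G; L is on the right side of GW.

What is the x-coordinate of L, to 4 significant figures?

54.41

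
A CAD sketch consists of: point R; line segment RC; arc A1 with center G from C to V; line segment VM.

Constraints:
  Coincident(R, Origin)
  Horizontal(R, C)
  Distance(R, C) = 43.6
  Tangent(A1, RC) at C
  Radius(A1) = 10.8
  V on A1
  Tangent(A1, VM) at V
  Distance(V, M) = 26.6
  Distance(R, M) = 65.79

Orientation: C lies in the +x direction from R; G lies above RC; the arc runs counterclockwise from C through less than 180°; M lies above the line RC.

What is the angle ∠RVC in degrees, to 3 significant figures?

34.0°

Checks: |GV| = 10.80 ✓; ∠(GV, VM) = 90.00° ✓; |VM| = 26.60 ✓; |RM| = 65.79 ✓.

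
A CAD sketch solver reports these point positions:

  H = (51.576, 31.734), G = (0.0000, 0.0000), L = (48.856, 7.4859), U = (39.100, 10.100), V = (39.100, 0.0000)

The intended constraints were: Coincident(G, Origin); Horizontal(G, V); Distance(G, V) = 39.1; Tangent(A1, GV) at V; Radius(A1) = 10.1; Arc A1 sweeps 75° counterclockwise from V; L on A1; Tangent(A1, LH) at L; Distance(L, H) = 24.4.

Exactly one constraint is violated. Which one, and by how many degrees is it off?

Tangent(A1, LH) at L — off by 8.60°.

G = (0.00, 0.00) ✓; G.y = 0.00, V.y = 0.00 ✓; |GV| = 39.10 ✓; ∠(UV, VG) = 90.00° ✓; |UV| = 10.10 ✓; bearing(U→L) − bearing(U→V) = 75.00° ✓; |UL| = 10.10 ✓; ∠(UL, LH) = 81.40° ✗; |LH| = 24.40 ✓.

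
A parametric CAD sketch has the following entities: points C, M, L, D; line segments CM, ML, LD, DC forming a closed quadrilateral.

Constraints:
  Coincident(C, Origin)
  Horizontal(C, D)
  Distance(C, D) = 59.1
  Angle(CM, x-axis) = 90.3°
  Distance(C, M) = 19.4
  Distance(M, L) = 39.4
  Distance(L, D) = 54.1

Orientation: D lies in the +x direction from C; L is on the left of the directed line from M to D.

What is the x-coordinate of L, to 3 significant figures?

29.6

C is at the origin; CD is horizontal with |CD| = 59.1 and D in +x, so D = (59.1, 0). CM runs at 90.3° with |CM| = 19.4, so M = (-0.102, 19.4). L is determined by |ML| = 39.4 and |LD| = 54.1 together: it lies at the intersection of circle(M, 39.4) and circle(D, 54.1). With |MD| = 62.3, the foot of the radical line on MD is 20.1 from M and the perpendicular offset is √(39.4² − 20.1²) = 33.9. Taking the left-of-MD solution: L = (29.6, 45.3).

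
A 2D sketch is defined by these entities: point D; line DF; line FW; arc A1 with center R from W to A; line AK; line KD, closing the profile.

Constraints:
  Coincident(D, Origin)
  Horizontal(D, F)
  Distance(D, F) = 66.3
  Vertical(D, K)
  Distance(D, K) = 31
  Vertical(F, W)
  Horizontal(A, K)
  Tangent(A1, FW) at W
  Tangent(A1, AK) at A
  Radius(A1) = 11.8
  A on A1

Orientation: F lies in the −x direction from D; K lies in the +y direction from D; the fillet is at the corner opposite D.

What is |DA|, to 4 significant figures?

62.70

The virtual corner opposite D is at (-66.30, 31.00). A1 meets FW tangentially, so RW is at right angles to FW and since A1 is tangent to AK there, RA ⟂ AK, with radius 11.8, so the center R sits 11.8 in from both sides at R = (-54.50, 19.20). That places the tangent points at W = (-66.30, 19.20) on FW and A = (-54.50, 31.00) on AK. Then |DA| = |A − D| = 62.70.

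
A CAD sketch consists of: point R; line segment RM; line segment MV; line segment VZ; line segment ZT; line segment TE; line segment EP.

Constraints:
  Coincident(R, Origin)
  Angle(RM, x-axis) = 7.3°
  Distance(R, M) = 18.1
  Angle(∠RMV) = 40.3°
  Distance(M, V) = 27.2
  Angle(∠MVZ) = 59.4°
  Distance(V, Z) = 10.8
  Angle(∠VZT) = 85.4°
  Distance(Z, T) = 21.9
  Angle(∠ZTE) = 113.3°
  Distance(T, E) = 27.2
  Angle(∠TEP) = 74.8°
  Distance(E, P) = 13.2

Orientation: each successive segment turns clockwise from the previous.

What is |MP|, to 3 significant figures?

31.9

R is at the origin; RM runs at 7.3° with length 18.1, so M = (18.0, 2.30). ∠RMV = 40.3° gives MV at -132° from the x-axis; with |MV| = 27.2, V = (-0.388, -17.8). ∠MVZ = 59.4° gives VZ at 107° from the x-axis; with |VZ| = 10.8, Z = (-3.55, -7.46). ∠VZT = 85.4° gives ZT at 12.4° from the x-axis; with |ZT| = 21.9, T = (17.8, -2.76). ∠ZTE = 113.3° gives TE at -54.3° from the x-axis; with |TE| = 27.2, E = (33.7, -24.8). ∠TEP = 74.8° gives EP at -160° from the x-axis; with |EP| = 13.2, P = (21.4, -29.5). Then |MP| = |P − M| = 31.9.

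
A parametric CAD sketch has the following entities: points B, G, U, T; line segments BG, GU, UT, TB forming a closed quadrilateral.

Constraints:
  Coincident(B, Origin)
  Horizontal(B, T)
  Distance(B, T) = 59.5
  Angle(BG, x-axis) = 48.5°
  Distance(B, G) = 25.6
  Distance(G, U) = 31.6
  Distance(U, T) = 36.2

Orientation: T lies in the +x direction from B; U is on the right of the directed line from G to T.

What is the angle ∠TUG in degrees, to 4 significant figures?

86.69°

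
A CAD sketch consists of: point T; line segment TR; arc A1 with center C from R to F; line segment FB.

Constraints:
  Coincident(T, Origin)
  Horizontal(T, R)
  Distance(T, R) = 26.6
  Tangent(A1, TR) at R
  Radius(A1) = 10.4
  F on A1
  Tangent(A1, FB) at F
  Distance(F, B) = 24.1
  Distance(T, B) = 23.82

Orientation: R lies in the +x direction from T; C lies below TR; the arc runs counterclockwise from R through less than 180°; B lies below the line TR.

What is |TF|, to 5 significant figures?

18.735

Checks: |CF| = 10.40 ✓; ∠(CF, FB) = 90.00° ✓; |FB| = 24.10 ✓; |TB| = 23.82 ✓.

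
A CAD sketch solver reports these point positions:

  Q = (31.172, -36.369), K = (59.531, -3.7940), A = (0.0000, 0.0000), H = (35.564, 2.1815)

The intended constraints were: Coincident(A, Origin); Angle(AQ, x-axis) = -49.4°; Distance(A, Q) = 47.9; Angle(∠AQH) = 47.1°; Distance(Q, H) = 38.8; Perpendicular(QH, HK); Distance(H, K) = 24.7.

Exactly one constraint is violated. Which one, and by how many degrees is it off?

Perpendicular(QH, HK) — off by 7.50°.

A = (0.00, 0.00) ✓; AQ at -49.40° ✓; |AQ| = 47.90 ✓; ∠AQH = 47.10° ✓; |QH| = 38.80 ✓; ∠(QH, HK) = 97.50° ✗; |HK| = 24.70 ✓.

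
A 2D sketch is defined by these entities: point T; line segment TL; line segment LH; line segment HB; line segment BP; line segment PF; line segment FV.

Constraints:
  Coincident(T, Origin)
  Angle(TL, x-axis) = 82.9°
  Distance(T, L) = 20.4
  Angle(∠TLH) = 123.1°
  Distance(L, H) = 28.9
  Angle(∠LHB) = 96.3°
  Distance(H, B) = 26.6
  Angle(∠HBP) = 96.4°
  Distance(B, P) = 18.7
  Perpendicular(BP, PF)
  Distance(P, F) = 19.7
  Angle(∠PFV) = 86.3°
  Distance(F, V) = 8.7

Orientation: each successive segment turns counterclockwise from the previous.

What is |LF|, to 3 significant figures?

14.6

∠HBP = 96.4° gives BP at -52.9° from the x-axis; with |BP| = 18.7, P = (-27.6, 5.67). BP ⟂ PF, so PF runs at 37.1°; with |PF| = 19.7, F = (-11.9, 17.6). Then |LF| = |F − L| = 14.6.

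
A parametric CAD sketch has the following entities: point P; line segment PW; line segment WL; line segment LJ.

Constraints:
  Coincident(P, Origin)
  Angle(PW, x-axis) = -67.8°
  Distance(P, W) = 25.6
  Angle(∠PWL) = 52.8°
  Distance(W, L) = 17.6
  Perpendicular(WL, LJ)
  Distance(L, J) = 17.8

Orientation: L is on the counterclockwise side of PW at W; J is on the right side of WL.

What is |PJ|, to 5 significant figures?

38.250

P is at the origin; PW runs at -67.8° with length 25.6, so W = 25.6·(cos -67.8°, sin -67.8°) = (9.6727, -23.702). ∠PWL = 52.8°, so WL runs at -67.8° + (180° − 52.8°) = 59.400° from the x-axis; with |WL| = 17.6, L = W + 17.6·(cos 59.400°, sin 59.400°) = (18.632, -8.5532). The perpendicularity gives LJ at right angles to WL; with |LJ| = 17.8 on the right of WL, J = L + 17.8·(0.86074, -0.50904) = (33.953, -17.614). Then |PJ| = |J − P| = 38.250.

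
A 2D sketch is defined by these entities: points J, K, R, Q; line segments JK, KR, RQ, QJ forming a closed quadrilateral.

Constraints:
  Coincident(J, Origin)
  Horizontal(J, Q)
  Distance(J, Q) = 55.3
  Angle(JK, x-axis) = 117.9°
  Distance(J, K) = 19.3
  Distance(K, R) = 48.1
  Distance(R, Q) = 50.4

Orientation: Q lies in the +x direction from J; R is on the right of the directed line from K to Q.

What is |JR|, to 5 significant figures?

28.815

J is at the origin; J and Q share the same y with |JQ| = 55.3 and Q in +x, so Q = (55.3, 0). JK runs at 117.9° with |JK| = 19.3, so K = (-9.0310, 17.057). R is determined by |KR| = 48.1 and |RQ| = 50.4 together: it lies at the intersection of circle(K, 48.1) and circle(Q, 50.4). With |KQ| = 66.554, the foot of the radical line on KQ is 31.575 from K and the perpendicular offset is √(48.1² − 31.575²) = 36.285. Taking the right-of-KQ solution: R = (12.190, -26.109).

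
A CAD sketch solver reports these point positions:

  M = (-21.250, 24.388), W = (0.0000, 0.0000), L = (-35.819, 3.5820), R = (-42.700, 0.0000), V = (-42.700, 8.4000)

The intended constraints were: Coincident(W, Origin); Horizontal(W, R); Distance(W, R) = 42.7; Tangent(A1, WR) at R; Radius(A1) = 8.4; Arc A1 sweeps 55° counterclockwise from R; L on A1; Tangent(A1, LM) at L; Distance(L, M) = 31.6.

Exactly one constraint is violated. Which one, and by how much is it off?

Distance(L, M) = 31.6 — off by 6.20.

W = (0.00, 0.00) ✓; W.y = 0.00, R.y = 0.00 ✓; |WR| = 42.70 ✓; ∠(VR, RW) = 90.00° ✓; |VR| = 8.400 ✓; bearing(V→L) − bearing(V→R) = 55.00° ✓; |VL| = 8.400 ✓; ∠(VL, LM) = 90.00° ✓; |LM| = 25.40 ✗.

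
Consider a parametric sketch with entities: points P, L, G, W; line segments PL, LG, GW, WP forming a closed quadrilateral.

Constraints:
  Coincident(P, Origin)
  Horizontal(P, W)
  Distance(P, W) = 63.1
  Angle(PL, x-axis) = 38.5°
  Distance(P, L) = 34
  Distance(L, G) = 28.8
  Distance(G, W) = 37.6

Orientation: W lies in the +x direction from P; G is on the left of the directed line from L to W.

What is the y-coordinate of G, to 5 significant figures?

35.748

P is at the origin; PW is horizontal with |PW| = 63.1 and W in +x, so W = (63.1, 0). PL runs at 38.5° with |PL| = 34.0, so L = (26.609, 21.165). G is determined by |LG| = 28.8 and |GW| = 37.6 together: it lies at the intersection of circle(L, 28.8) and circle(W, 37.6). With |LW| = 42.185, the foot of the radical line on LW is 14.167 from L and the perpendicular offset is √(28.8² − 14.167²) = 25.075. Taking the left-of-LW solution: G = (51.444, 35.748).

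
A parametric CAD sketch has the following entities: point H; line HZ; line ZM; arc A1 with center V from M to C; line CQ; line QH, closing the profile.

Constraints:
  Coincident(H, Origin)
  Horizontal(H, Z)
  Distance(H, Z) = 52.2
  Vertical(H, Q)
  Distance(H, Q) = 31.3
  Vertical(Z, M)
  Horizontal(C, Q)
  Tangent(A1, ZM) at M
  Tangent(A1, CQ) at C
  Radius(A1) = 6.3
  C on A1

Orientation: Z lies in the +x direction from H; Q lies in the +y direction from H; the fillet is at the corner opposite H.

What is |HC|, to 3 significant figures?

55.6

H is at the origin; HZ is horizontal with |HZ| = 52.2 and Z on the +x side, so Z = (52.2, 0.00). HQ is vertical with |HQ| = 31.3 and Q on the +y side, so Q = (0.00, 31.3). The virtual corner opposite H is at (52.2, 31.3). Since A1 is tangent to ZM there, VM ⟂ ZM and tangency of A1 to CQ means the radius VC is perpendicular to CQ, with radius 6.3, so the center V sits 6.3 in from both sides at V = (45.9, 25.0). That places the tangent points at M = (52.2, 25.0) on ZM and C = (45.9, 31.3) on CQ. Then |HC| = |C − H| = 55.6.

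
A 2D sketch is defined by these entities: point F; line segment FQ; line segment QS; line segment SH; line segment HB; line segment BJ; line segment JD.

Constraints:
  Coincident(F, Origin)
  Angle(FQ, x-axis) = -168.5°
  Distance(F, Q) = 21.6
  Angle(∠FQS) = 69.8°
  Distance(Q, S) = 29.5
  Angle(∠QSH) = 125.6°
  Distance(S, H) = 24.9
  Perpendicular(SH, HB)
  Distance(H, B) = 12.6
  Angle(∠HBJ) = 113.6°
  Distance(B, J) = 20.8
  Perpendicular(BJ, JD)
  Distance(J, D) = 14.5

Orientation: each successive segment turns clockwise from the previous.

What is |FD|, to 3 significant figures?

22.4

F is at the origin; FQ runs at -168.5° with length 21.6, so Q = (-21.2, -4.31). ∠FQS = 69.8° gives QS at 81.3° from the x-axis; with |QS| = 29.5, S = (-16.7, 24.9). ∠QSH = 125.6° gives SH at 26.9° from the x-axis; with |SH| = 24.9, H = (5.50, 36.1). SH ⟂ HB, so HB runs at -63.1°; with |HB| = 12.6, B = (11.2, 24.9). ∠HBJ = 113.6° gives BJ at -130° from the x-axis; with |BJ| = 20.8, J = (-2.03, 8.83). BJ is perpendicular to JD, so JD runs at 140°; with |JD| = 14.5, D = (-13.2, 18.1). Then |FD| = |D − F| = 22.4.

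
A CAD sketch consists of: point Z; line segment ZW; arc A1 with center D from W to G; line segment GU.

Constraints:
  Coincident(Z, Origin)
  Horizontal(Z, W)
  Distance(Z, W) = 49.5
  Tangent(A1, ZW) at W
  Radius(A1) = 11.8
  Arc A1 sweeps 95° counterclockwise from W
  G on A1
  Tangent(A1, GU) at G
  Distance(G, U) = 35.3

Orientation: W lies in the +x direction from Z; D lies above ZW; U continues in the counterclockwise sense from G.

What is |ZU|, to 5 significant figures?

75.420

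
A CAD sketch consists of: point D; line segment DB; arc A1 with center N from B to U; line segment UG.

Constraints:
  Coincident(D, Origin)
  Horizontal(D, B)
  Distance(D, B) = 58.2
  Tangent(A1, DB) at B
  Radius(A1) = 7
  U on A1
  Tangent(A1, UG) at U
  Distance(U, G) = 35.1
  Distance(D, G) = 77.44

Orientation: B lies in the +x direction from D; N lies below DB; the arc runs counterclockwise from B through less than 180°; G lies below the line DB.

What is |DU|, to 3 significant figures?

52.6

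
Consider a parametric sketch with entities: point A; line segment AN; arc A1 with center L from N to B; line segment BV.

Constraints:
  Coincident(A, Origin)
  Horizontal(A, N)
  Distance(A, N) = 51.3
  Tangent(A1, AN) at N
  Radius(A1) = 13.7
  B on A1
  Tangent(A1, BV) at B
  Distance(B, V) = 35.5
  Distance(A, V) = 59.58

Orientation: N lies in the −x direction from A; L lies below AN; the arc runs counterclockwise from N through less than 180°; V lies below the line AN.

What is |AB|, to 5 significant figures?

65.191

Checks: |LB| = 13.70 ✓; ∠(LB, BV) = 90.00° ✓; |BV| = 35.50 ✓; |AV| = 59.58 ✓.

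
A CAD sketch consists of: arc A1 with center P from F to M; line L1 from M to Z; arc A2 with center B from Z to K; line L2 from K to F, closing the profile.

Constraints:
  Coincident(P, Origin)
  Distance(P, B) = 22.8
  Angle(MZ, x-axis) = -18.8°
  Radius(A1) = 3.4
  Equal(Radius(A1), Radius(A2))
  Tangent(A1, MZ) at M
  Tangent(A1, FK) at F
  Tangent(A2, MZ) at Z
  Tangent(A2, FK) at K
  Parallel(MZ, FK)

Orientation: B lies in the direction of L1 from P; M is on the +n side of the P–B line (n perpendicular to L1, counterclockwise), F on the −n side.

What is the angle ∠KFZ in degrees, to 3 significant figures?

16.6°

The slot axis is L1's direction at -18.8°, so u = (cos -18.8°, sin -18.8°) = (0.947, -0.322) and n = (−sin -18.8°, cos -18.8°) = (0.322, 0.947). P is at the origin and B lies 22.8 along u from P, so B = 22.8·u = (21.6, -7.35). Tangency of A1 to both parallel lines with radius 3.4 puts M and F at P ± 3.4·n: M = (1.10, 3.22), F = (-1.10, -3.22). Equal radii place Z and K the same way about B: Z = B + 3.4·n = (22.7, -4.13), K = B − 3.4·n = (20.5, -10.6). Then cos ∠KFZ = FK·FZ / (|FK||FZ|), giving 16.6°.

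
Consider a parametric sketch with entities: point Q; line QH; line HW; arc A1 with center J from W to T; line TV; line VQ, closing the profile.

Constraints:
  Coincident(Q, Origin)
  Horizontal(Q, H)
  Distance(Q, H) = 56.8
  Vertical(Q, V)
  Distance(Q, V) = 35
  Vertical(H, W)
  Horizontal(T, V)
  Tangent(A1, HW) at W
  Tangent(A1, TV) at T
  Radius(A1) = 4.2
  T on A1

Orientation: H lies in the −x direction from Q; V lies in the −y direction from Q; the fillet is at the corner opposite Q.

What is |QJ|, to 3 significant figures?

61.0

Q is at the origin; Q and H share the same y with |QH| = 56.8 and H on the −x side, so H = (-56.8, 0.00). Q and V share the same x with |QV| = 35.0 and V on the −y side, so V = (0.00, -35.0). The virtual corner opposite Q is at (-56.8, -35.0). Since A1 is tangent to HW there, JW ⟂ HW and since A1 is tangent to TV there, JT ⟂ TV, with radius 4.2, so the center J sits 4.2 in from both sides at J = (-52.6, -30.8). Then |QJ| = |J − Q| = 61.0.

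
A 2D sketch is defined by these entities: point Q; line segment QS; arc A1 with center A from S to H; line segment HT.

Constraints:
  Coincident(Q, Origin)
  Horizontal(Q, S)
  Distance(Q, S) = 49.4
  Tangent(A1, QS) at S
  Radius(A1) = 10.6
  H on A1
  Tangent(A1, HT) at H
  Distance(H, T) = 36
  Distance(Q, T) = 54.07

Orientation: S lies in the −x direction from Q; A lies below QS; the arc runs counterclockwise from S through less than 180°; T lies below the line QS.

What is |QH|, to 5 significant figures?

59.755

Checks: Q.y = 0.00, S.y = 0.00 ✓; ∠(AS, SQ) = 90.00° ✓; |AH| = 10.60 ✓; ∠(AH, HT) = 90.00° ✓; |HT| = 36.00 ✓; |QT| = 54.07 ✓.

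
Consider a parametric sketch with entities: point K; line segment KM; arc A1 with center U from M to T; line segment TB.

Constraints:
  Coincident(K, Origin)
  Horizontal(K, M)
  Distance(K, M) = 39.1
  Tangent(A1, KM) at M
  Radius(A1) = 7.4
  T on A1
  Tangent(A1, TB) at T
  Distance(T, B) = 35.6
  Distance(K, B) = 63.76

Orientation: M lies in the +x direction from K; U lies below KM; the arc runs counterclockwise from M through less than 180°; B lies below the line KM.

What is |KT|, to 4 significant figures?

34.03

K is at the origin; KM is horizontal with |KM| = 39.1 and M on the +x side, so M = (39.10, 0.000). A1 meets KM tangentially, so UM is at right angles to KM, so U = M + (0, -7.4) = (39.10, -7.400). Since UT ⟂ TB (tangency), |UB| = √(7.4² + 35.6²) = 36.36 regardless of where T sits on A1. So B lies on both circle(K, 63.76) and circle(U, 36.36); the below-KM intersection is B = (47.22, -42.84). T is the foot of the tangent from B: T = (32.37, -10.49).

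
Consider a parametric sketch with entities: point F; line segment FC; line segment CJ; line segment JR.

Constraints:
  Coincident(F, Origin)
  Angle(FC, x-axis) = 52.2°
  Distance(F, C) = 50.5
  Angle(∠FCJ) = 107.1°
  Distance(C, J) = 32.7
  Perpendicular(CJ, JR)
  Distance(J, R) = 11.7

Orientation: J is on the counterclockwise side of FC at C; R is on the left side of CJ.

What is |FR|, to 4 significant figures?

59.98

F is at the origin; FC runs at 52.2° with length 50.5, so C = 50.5·(cos 52.2°, sin 52.2°) = (30.95, 39.90). ∠FCJ = 107.1°, so CJ runs at 52.2° + (180° − 107.1°) = 125.1° from the x-axis; with |CJ| = 32.7, J = C + 32.7·(cos 125.1°, sin 125.1°) = (12.15, 66.66). CJ is perpendicular to JR; with |JR| = 11.7 on the left of CJ, R = J + 11.7·(-0.8181, -0.5750) = (2.577, 59.93). Then |FR| = |R − F| = 59.98.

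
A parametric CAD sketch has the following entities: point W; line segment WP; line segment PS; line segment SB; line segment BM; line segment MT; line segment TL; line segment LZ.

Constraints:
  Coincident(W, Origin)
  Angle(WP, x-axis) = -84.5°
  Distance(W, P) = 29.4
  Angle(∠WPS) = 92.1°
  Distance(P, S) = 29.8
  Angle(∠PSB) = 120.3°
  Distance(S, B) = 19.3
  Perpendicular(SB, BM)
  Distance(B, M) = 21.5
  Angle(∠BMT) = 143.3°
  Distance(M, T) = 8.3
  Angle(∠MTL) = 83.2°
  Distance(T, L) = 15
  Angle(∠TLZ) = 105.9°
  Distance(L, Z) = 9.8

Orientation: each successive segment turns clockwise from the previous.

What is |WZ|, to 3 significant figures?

32.4

W is at the origin; WP runs at -84.5° with length 29.4, so P = (2.82, -29.3). ∠WPS = 92.1° gives PS at -172° from the x-axis; with |PS| = 29.8, S = (-26.7, -33.2). ∠PSB = 120.3° gives SB at 128° from the x-axis; with |SB| = 19.3, B = (-38.6, -18.0). SB is perpendicular to BM, so BM runs at 37.9°; with |BM| = 21.5, M = (-21.6, -4.77). ∠BMT = 143.3° gives MT at 1.20° from the x-axis; with |MT| = 8.3, T = (-13.3, -4.60). ∠MTL = 83.2° gives TL at -95.6° from the x-axis; with |TL| = 15.0, L = (-14.8, -19.5). ∠TLZ = 105.9° gives LZ at -170° from the x-axis; with |LZ| = 9.8, Z = (-24.4, -21.3). Then |WZ| = |Z − W| = 32.4.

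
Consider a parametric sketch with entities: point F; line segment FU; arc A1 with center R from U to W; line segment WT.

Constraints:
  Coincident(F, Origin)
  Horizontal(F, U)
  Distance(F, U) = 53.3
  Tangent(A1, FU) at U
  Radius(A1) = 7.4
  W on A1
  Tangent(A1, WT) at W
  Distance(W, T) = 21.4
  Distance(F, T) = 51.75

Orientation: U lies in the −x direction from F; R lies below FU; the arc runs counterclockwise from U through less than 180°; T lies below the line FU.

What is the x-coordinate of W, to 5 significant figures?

-58.585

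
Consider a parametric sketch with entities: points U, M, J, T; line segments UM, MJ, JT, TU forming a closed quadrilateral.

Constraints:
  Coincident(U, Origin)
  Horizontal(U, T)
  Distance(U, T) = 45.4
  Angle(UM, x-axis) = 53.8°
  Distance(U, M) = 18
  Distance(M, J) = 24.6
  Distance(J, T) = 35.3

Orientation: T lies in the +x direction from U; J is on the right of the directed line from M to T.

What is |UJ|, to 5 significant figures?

15.325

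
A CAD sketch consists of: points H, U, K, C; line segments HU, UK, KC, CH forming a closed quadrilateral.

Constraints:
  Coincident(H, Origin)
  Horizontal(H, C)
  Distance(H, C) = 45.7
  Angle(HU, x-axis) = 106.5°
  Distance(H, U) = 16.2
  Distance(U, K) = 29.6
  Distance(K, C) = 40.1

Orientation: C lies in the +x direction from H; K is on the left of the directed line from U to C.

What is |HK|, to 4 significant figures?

37.34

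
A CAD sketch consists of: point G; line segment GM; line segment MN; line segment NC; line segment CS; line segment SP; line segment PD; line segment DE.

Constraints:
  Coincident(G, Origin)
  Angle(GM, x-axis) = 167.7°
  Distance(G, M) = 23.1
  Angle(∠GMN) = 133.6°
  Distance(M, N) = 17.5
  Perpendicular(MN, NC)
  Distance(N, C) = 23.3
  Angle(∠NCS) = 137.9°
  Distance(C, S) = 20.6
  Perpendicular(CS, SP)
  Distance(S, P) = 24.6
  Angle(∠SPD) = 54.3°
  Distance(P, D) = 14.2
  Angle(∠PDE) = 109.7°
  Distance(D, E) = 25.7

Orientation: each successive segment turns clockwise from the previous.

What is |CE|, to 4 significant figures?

18.20

∠SPD = 54.3° gives PD at 133.5° from the x-axis; with |PD| = 14.2, D = (-5.902, 14.25). ∠PDE = 109.7° gives DE at 63.20° from the x-axis; with |DE| = 25.7, E = (5.686, 37.19). Then |CE| = |E − C| = 18.20.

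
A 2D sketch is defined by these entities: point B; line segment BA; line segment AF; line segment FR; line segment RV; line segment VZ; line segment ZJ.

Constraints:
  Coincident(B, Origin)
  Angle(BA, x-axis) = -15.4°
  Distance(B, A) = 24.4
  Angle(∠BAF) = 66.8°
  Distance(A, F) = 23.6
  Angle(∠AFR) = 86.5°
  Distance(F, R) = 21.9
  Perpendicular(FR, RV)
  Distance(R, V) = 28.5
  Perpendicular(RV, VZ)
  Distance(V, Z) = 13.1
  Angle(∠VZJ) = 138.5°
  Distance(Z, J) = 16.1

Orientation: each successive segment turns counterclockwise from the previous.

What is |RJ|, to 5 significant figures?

30.837

RV ⟂ VZ, so VZ runs at 11.300°; with |VZ| = 13.1, Z = (17.276, -12.770). ∠VZJ = 138.5° gives ZJ at 52.800° from the x-axis; with |ZJ| = 16.1, J = (27.010, 0.054368). Then |RJ| = |J − R| = 30.837.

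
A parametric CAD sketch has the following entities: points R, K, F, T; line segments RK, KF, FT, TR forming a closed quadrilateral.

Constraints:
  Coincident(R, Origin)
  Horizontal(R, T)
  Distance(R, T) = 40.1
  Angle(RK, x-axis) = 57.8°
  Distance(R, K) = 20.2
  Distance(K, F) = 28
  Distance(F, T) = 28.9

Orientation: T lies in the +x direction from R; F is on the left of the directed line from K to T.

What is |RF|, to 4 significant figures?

46.22

R is at the origin; RT is horizontal with |RT| = 40.1 and T in +x, so T = (40.1, 0). RK runs at 57.8° with |RK| = 20.2, so K = (10.76, 17.09). F is determined by |KF| = 28.0 and |FT| = 28.9 together: it lies at the intersection of circle(K, 28.0) and circle(T, 28.9). With |KT| = 33.95, the foot of the radical line on KT is 16.22 from K and the perpendicular offset is √(28.0² − 16.22²) = 22.82. Taking the left-of-KT solution: F = (36.27, 28.65).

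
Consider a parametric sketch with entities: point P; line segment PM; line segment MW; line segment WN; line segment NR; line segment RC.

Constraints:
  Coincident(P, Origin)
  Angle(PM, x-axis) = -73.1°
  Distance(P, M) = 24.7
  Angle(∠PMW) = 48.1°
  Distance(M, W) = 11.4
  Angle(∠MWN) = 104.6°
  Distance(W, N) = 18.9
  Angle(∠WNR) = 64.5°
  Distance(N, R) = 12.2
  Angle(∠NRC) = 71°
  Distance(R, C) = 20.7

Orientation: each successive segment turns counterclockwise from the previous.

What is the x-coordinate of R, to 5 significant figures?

-4.3232

P is at the origin; PM runs at -73.1° with length 24.7, so M = (7.1803, -23.633). ∠PMW = 48.1° gives MW at 58.800° from the x-axis; with |MW| = 11.4, W = (13.086, -13.882). ∠MWN = 104.6° gives WN at 134.20° from the x-axis; with |WN| = 18.9, N = (-0.090568, -0.33253). ∠WNR = 64.5° gives NR at -110.30° from the x-axis; with |NR| = 12.2, R = (-4.3232, -11.775). So R.x = -4.3232.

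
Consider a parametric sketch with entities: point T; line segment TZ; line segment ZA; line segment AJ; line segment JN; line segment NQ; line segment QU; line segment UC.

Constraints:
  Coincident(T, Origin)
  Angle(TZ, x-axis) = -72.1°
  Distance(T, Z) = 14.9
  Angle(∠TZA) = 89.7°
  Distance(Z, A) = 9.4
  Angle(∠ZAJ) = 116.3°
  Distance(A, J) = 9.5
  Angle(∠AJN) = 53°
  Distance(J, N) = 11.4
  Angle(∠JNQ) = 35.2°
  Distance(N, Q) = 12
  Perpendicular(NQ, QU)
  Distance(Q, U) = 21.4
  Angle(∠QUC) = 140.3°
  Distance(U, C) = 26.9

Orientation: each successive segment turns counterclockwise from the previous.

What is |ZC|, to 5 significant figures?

49.244

T is at the origin; TZ runs at -72.1° with length 14.9, so Z = (4.5796, -14.179). ∠TZA = 89.7° gives ZA at 18.200° from the x-axis; with |ZA| = 9.4, A = (13.509, -11.243). ∠ZAJ = 116.3° gives AJ at 81.900° from the x-axis; with |AJ| = 9.5, J = (14.848, -1.8376). ∠AJN = 53.0° gives JN at -151.10° from the x-axis; with |JN| = 11.4, N = (4.8676, -7.3470). ∠JNQ = 35.2° gives NQ at -6.3000° from the x-axis; with |NQ| = 12.0, Q = (16.795, -8.6638). NQ is perpendicular to QU, so QU runs at 83.700°; with |QU| = 21.4, U = (19.143, 12.607). ∠QUC = 140.3° gives UC at 123.40° from the x-axis; with |UC| = 26.9, C = (4.3355, 35.064). Then |ZC| = |C − Z| = 49.244.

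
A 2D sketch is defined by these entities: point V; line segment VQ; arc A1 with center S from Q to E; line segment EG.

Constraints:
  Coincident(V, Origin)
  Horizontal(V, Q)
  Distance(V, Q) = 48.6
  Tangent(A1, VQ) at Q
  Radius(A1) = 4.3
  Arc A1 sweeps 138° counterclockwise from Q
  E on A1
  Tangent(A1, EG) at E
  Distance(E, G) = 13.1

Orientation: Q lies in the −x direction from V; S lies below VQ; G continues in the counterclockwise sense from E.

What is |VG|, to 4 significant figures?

44.80

On A1, Q sits at bearing 90° from S; a 138° counterclockwise sweep puts E at bearing 228°, so E = S + 4.3·(cos 228°, sin 228°) = (-51.48, -7.496). The tangent condition forces SE to be normal to EG, so EG runs along (−sin 228°, cos 228°); with |EG| = 13.1, G = (-41.74, -16.26). Then |VG| = |G − V| = 44.80.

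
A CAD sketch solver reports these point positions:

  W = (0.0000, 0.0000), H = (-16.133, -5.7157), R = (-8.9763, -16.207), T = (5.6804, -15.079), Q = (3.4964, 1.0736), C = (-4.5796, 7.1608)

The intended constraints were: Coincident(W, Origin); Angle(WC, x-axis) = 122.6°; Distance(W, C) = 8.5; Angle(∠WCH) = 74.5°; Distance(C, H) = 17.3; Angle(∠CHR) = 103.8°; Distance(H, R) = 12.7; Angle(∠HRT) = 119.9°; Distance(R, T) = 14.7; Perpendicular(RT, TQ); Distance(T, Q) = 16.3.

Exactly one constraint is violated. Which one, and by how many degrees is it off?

Perpendicular(RT, TQ) — off by 3.30°.

W = (0.00, 0.00) ✓; WC at 122.6° ✓; |WC| = 8.500 ✓; ∠WCH = 74.50° ✓; |CH| = 17.30 ✓; ∠CHR = 103.8° ✓; |HR| = 12.70 ✓; ∠HRT = 119.9° ✓; |RT| = 14.70 ✓; ∠(RT, TQ) = 93.30° ✗; |TQ| = 16.30 ✓.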